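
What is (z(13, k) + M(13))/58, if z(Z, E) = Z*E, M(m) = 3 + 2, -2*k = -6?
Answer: 22/29 ≈ 0.75862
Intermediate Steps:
k = 3 (k = -½*(-6) = 3)
M(m) = 5
z(Z, E) = E*Z
(z(13, k) + M(13))/58 = (3*13 + 5)/58 = (39 + 5)/58 = (1/58)*44 = 22/29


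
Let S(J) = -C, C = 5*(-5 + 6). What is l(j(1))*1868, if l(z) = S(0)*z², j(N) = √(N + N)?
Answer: -18680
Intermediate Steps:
C = 5 (C = 5*1 = 5)
S(J) = -5 (S(J) = -1*5 = -5)
j(N) = √2*√N (j(N) = √(2*N) = √2*√N)
l(z) = -5*z²
l(j(1))*1868 = -5*(√2*√1)²*1868 = -5*(√2*1)²*1868 = -5*(√2)²*1868 = -5*2*1868 = -10*1868 = -18680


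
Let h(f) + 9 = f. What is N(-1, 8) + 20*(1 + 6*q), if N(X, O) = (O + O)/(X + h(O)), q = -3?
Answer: -348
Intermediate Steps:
h(f) = -9 + f
N(X, O) = 2*O/(-9 + O + X) (N(X, O) = (O + O)/(X + (-9 + O)) = (2*O)/(-9 + O + X) = 2*O/(-9 + O + X))
N(-1, 8) + 20*(1 + 6*q) = 2*8/(-9 + 8 - 1) + 20*(1 + 6*(-3)) = 2*8/(-2) + 20*(1 - 18) = 2*8*(-1/2) + 20*(-17) = -8 - 340 = -348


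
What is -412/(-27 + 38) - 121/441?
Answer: -183023/4851 ≈ -37.729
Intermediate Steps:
-412/(-27 + 38) - 121/441 = -412/11 - 121*1/441 = -412*1/11 - 121/441 = -412/11 - 121/441 = -183023/4851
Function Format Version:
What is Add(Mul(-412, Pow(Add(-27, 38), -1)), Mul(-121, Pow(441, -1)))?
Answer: Rational(-183023, 4851) ≈ -37.729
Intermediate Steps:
Add(Mul(-412, Pow(Add(-27, 38), -1)), Mul(-121, Pow(441, -1))) = Add(Mul(-412, Pow(11, -1)), Mul(-121, Rational(1, 441))) = Add(Mul(-412, Rational(1, 11)), Rational(-121, 441)) = Add(Rational(-412, 11), Rational(-121, 441)) = Rational(-183023, 4851)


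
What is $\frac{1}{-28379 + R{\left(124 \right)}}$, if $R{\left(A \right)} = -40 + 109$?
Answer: $- \frac{1}{28310} \approx -3.5323 \cdot 10^{-5}$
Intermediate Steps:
$R{\left(A \right)} = 69$
$\frac{1}{-28379 + R{\left(124 \right)}} = \frac{1}{-28379 + 69} = \frac{1}{-28310} = - \frac{1}{28310}$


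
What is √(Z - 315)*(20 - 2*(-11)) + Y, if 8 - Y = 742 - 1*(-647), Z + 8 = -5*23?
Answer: -1381 + 42*I*√438 ≈ -1381.0 + 879.0*I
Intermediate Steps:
Z = -123 (Z = -8 - 5*23 = -8 - 115 = -123)
Y = -1381 (Y = 8 - (742 - 1*(-647)) = 8 - (742 + 647) = 8 - 1*1389 = 8 - 1389 = -1381)
√(Z - 315)*(20 - 2*(-11)) + Y = √(-123 - 315)*(20 - 2*(-11)) - 1381 = √(-438)*(20 + 22) - 1381 = (I*√438)*42 - 1381 = 42*I*√438 - 1381 = -1381 + 42*I*√438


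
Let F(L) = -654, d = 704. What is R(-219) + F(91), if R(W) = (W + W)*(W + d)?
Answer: -213084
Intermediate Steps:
R(W) = 2*W*(704 + W) (R(W) = (W + W)*(W + 704) = (2*W)*(704 + W) = 2*W*(704 + W))
R(-219) + F(91) = 2*(-219)*(704 - 219) - 654 = 2*(-219)*485 - 654 = -212430 - 654 = -213084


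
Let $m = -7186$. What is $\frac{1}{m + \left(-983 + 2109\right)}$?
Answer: $- \frac{1}{6060} \approx -0.00016502$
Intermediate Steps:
$\frac{1}{m + \left(-983 + 2109\right)} = \frac{1}{-7186 + \left(-983 + 2109\right)} = \frac{1}{-7186 + 1126} = \frac{1}{-6060} = - \frac{1}{6060}$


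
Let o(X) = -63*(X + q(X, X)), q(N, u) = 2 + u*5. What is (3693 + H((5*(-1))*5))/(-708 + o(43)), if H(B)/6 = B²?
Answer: -2481/5696 ≈ -0.43557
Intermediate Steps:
q(N, u) = 2 + 5*u
o(X) = -126 - 378*X (o(X) = -63*(X + (2 + 5*X)) = -63*(2 + 6*X) = -126 - 378*X)
H(B) = 6*B²
(3693 + H((5*(-1))*5))/(-708 + o(43)) = (3693 + 6*((5*(-1))*5)²)/(-708 + (-126 - 378*43)) = (3693 + 6*(-5*5)²)/(-708 + (-126 - 16254)) = (3693 + 6*(-25)²)/(-708 - 16380) = (3693 + 6*625)/(-17088) = (3693 + 3750)*(-1/17088) = 7443*(-1/17088) = -2481/5696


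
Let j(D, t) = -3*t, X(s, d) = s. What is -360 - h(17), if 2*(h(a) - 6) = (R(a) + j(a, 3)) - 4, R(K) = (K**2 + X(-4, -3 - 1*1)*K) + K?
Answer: -957/2 ≈ -478.50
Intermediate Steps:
R(K) = K**2 - 3*K (R(K) = (K**2 - 4*K) + K = K**2 - 3*K)
h(a) = -1/2 + a*(-3 + a)/2 (h(a) = 6 + ((a*(-3 + a) - 3*3) - 4)/2 = 6 + ((a*(-3 + a) - 9) - 4)/2 = 6 + ((-9 + a*(-3 + a)) - 4)/2 = 6 + (-13 + a*(-3 + a))/2 = 6 + (-13/2 + a*(-3 + a)/2) = -1/2 + a*(-3 + a)/2)
-360 - h(17) = -360 - (-1/2 + (1/2)*17*(-3 + 17)) = -360 - (-1/2 + (1/2)*17*14) = -360 - (-1/2 + 119) = -360 - 1*237/2 = -360 - 237/2 = -957/2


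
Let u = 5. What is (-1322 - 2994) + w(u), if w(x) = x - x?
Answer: -4316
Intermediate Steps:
w(x) = 0
(-1322 - 2994) + w(u) = (-1322 - 2994) + 0 = -4316 + 0 = -4316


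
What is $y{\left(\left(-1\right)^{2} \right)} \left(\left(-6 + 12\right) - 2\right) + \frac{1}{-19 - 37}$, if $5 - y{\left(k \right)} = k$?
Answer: $\frac{895}{56} \approx 15.982$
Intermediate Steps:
$y{\left(k \right)} = 5 - k$
$y{\left(\left(-1\right)^{2} \right)} \left(\left(-6 + 12\right) - 2\right) + \frac{1}{-19 - 37} = \left(5 - \left(-1\right)^{2}\right) \left(\left(-6 + 12\right) - 2\right) + \frac{1}{-19 - 37} = \left(5 - 1\right) \left(6 - 2\right) + \frac{1}{-56} = \left(5 - 1\right) 4 - \frac{1}{56} = 4 \cdot 4 - \frac{1}{56} = 16 - \frac{1}{56} = \frac{895}{56}$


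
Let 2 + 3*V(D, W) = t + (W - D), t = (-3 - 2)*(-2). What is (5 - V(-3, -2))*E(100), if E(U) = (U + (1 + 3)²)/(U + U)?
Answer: 29/25 ≈ 1.1600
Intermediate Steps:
t = 10 (t = -5*(-2) = 10)
V(D, W) = 8/3 - D/3 + W/3 (V(D, W) = -⅔ + (10 + (W - D))/3 = -⅔ + (10 + W - D)/3 = -⅔ + (10/3 - D/3 + W/3) = 8/3 - D/3 + W/3)
E(U) = (16 + U)/(2*U) (E(U) = (U + 4²)/((2*U)) = (U + 16)*(1/(2*U)) = (16 + U)*(1/(2*U)) = (16 + U)/(2*U))
(5 - V(-3, -2))*E(100) = (5 - (8/3 - ⅓*(-3) + (⅓)*(-2)))*((½)*(16 + 100)/100) = (5 - (8/3 + 1 - ⅔))*((½)*(1/100)*116) = (5 - 1*3)*(29/50) = (5 - 3)*(29/50) = 2*(29/50) = 29/25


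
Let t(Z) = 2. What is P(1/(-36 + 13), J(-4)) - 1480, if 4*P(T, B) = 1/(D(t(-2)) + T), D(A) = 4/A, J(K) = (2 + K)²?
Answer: -266377/180 ≈ -1479.9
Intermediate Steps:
P(T, B) = 1/(4*(2 + T)) (P(T, B) = 1/(4*(4/2 + T)) = 1/(4*(4*(½) + T)) = 1/(4*(2 + T)))
P(1/(-36 + 13), J(-4)) - 1480 = 1/(4*(2 + 1/(-36 + 13))) - 1480 = 1/(4*(2 + 1/(-23))) - 1480 = 1/(4*(2 - 1/23)) - 1480 = 1/(4*(45/23)) - 1480 = (¼)*(23/45) - 1480 = 23/180 - 1480 = -266377/180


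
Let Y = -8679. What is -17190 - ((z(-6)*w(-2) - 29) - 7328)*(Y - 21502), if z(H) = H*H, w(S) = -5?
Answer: -227491387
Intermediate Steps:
z(H) = H**2
-17190 - ((z(-6)*w(-2) - 29) - 7328)*(Y - 21502) = -17190 - (((-6)**2*(-5) - 29) - 7328)*(-8679 - 21502) = -17190 - ((36*(-5) - 29) - 7328)*(-30181) = -17190 - ((-180 - 29) - 7328)*(-30181) = -17190 - (-209 - 7328)*(-30181) = -17190 - (-7537)*(-30181) = -17190 - 1*227474197 = -17190 - 227474197 = -227491387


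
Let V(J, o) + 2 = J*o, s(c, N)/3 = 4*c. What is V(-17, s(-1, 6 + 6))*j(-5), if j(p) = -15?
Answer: -3030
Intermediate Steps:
s(c, N) = 12*c (s(c, N) = 3*(4*c) = 12*c)
V(J, o) = -2 + J*o
V(-17, s(-1, 6 + 6))*j(-5) = (-2 - 204*(-1))*(-15) = (-2 - 17*(-12))*(-15) = (-2 + 204)*(-15) = 202*(-15) = -3030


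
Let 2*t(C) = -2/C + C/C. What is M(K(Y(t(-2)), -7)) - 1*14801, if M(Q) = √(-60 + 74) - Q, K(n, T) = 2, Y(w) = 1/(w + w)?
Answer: -14803 + √14 ≈ -14799.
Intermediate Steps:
t(C) = ½ - 1/C (t(C) = (-2/C + C/C)/2 = (-2/C + 1)/2 = (1 - 2/C)/2 = ½ - 1/C)
Y(w) = 1/(2*w)
M(Q) = √14 - Q
M(K(Y(t(-2)), -7)) - 1*14801 = (√14 - 1*2) - 1*14801 = (√14 - 2) - 14801 = (-2 + √14) - 14801 = -14803 + √14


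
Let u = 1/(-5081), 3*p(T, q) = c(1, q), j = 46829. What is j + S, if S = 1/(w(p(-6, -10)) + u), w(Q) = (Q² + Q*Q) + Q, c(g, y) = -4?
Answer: 4758387248/101611 ≈ 46829.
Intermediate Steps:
p(T, q) = -4/3 (p(T, q) = (⅓)*(-4) = -4/3)
w(Q) = Q + 2*Q² (w(Q) = (Q² + Q²) + Q = 2*Q² + Q = Q + 2*Q²)
u = -1/5081 ≈ -0.00019681
S = 45729/101611 (S = 1/(-4*(1 + 2*(-4/3))/3 - 1/5081) = 1/(-4*(1 - 8/3)/3 - 1/5081) = 1/(-4/3*(-5/3) - 1/5081) = 1/(20/9 - 1/5081) = 1/(101611/45729) = 45729/101611 ≈ 0.45004)
j + S = 46829 + 45729/101611 = 4758387248/101611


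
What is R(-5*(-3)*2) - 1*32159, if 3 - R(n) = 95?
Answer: -32251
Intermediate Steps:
R(n) = -92 (R(n) = 3 - 1*95 = 3 - 95 = -92)
R(-5*(-3)*2) - 1*32159 = -92 - 1*32159 = -92 - 32159 = -32251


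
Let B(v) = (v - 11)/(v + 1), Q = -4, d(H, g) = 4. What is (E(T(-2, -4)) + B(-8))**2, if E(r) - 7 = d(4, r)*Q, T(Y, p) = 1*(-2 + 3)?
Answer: 1936/49 ≈ 39.510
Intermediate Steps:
T(Y, p) = 1 (T(Y, p) = 1*1 = 1)
B(v) = (-11 + v)/(1 + v)
E(r) = -9 (E(r) = 7 + 4*(-4) = 7 - 16 = -9)
(E(T(-2, -4)) + B(-8))**2 = (-9 + (-11 - 8)/(1 - 8))**2 = (-9 - 19/(-7))**2 = (-9 - 1/7*(-19))**2 = (-9 + 19/7)**2 = (-44/7)**2 = 1936/49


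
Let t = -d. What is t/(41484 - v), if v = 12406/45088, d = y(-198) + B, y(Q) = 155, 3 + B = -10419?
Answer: 231459248/935209093 ≈ 0.24749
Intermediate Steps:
B = -10422 (B = -3 - 10419 = -10422)
d = -10267 (d = 155 - 10422 = -10267)
v = 6203/22544 (v = 12406*(1/45088) = 6203/22544 ≈ 0.27515)
t = 10267 (t = -1*(-10267) = 10267)
t/(41484 - v) = 10267/(41484 - 1*6203/22544) = 10267/(41484 - 6203/22544) = 10267/(935209093/22544) = 10267*(22544/935209093) = 231459248/935209093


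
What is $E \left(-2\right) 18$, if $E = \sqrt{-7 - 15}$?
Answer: $- 36 i \sqrt{22} \approx - 168.85 i$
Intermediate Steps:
$E = i \sqrt{22}$ ($E = \sqrt{-22} = i \sqrt{22} \approx 4.6904 i$)
$E \left(-2\right) 18 = i \sqrt{22} \left(-2\right) 18 = - 2 i \sqrt{22} \cdot 18 = - 36 i \sqrt{22}$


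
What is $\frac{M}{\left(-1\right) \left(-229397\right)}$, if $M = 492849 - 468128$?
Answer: $\frac{24721}{229397} \approx 0.10777$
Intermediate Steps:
$M = 24721$ ($M = 492849 - 468128 = 24721$)
$\frac{M}{\left(-1\right) \left(-229397\right)} = \frac{24721}{\left(-1\right) \left(-229397\right)} = \frac{24721}{229397}$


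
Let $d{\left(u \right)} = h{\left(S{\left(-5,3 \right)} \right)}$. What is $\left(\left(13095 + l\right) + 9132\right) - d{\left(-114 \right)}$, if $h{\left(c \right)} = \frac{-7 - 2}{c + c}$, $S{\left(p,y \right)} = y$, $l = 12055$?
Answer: $\frac{68567}{2} \approx 34284.0$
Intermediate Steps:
$h{\left(c \right)} = - \frac{9}{2 c}$
$d{\left(u \right)} = - \frac{3}{2}$ ($d{\left(u \right)} = - \frac{9}{2 \cdot 3} = \left(- \frac{9}{2}\right) \frac{1}{3} = - \frac{3}{2}$)
$\left(\left(13095 + l\right) + 9132\right) - d{\left(-114 \right)} = \left(\left(13095 + 12055\right) + 9132\right) - - \frac{3}{2} = \left(25150 + 9132\right) + \frac{3}{2} = 34282 + \frac{3}{2} = \frac{68567}{2}$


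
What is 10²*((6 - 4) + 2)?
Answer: 400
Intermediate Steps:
10²*((6 - 4) + 2) = 100*(2 + 2) = 100*4 = 400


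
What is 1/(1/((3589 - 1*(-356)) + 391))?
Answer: 4336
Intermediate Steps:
1/(1/((3589 - 1*(-356)) + 391)) = 1/(1/((3589 + 356) + 391)) = 1/(1/(3945 + 391)) = 1/(1/4336) = 4336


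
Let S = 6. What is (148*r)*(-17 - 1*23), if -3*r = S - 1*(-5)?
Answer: 65120/3 ≈ 21707.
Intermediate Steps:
r = -11/3 (r = -(6 - 1*(-5))/3 = -(6 + 5)/3 = -⅓*11 = -11/3 ≈ -3.6667)
(148*r)*(-17 - 1*23) = (148*(-11/3))*(-17 - 1*23) = -1628*(-17 - 23)/3 = -1628/3*(-40) = 65120/3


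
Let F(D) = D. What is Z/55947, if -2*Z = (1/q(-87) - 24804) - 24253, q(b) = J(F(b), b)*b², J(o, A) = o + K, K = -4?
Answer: 993806806/2266771689 ≈ 0.43842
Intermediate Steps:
J(o, A) = -4 + o (J(o, A) = o - 4 = -4 + o)
q(b) = b²*(-4 + b) (q(b) = (-4 + b)*b² = b²*(-4 + b))
Z = 16894715702/688779 (Z = -((1/((-87)²*(-4 - 87)) - 24804) - 24253)/2 = -((1/(7569*(-91)) - 24804) - 24253)/2 = -((1/(-688779) - 24804) - 24253)/2 = -((-1/688779 - 24804) - 24253)/2 = -(-17084474317/688779 - 24253)/2 = -½*(-33789431404/688779) = 16894715702/688779 ≈ 24529.)
Z/55947 = (16894715702/688779)/55947 = (16894715702/688779)*(1/55947) = 993806806/2266771689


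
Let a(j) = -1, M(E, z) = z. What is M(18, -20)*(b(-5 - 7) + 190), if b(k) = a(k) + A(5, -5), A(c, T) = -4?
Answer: -3700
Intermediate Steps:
b(k) = -5 (b(k) = -1 - 4 = -5)
M(18, -20)*(b(-5 - 7) + 190) = -20*(-5 + 190) = -20*185 = -3700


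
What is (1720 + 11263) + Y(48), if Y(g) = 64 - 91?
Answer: 12956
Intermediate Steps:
Y(g) = -27
(1720 + 11263) + Y(48) = (1720 + 11263) - 27 = 12983 - 27 = 12956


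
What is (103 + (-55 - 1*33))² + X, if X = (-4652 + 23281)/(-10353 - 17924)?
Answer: 6343696/28277 ≈ 224.34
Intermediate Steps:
X = -18629/28277 (X = 18629/(-28277) = 18629*(-1/28277) = -18629/28277 ≈ -0.65880)
(103 + (-55 - 1*33))² + X = (103 + (-55 - 1*33))² - 18629/28277 = (103 + (-55 - 33))² - 18629/28277 = (103 - 88)² - 18629/28277 = 15² - 18629/28277 = 225 - 18629/28277 = 6343696/28277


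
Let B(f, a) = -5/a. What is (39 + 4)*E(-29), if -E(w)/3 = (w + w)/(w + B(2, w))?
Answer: -108489/418 ≈ -259.54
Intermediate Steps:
E(w) = -6*w/(w - 5/w) (E(w) = -3*(w + w)/(w - 5/w) = -3*2*w/(w - 5/w) = -6*w/(w - 5/w))
(39 + 4)*E(-29) = (39 + 4)*(-6*(-29)²/(-5 + (-29)²)) = 43*(-6*841/(-5 + 841)) = 43*(-6*841/836) = 43*(-6*841*1/836) = 43*(-2523/418) = -108489/418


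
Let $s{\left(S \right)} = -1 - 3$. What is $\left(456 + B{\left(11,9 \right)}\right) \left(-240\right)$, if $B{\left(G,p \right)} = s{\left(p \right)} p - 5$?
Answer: $-99600$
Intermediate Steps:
$s{\left(S \right)} = -4$ ($s{\left(S \right)} = -1 - 3 = -4$)
$B{\left(G,p \right)} = -5 - 4 p$ ($B{\left(G,p \right)} = - 4 p - 5 = -5 - 4 p$)
$\left(456 + B{\left(11,9 \right)}\right) \left(-240\right) = \left(456 - 41\right) \left(-240\right) = 415 \left(-240\right) = -99600$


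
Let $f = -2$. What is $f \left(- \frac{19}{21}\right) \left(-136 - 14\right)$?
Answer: $- \frac{1900}{7} \approx -271.43$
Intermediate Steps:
$f \left(- \frac{19}{21}\right) \left(-136 - 14\right) = - 2 \left(- \frac{19}{21}\right) \left(-136 - 14\right) = - 2 \left(\left(-19\right) \frac{1}{21}\right) \left(-150\right) = \left(-2\right) \left(- \frac{19}{21}\right) \left(-150\right) = \frac{38}{21} \left(-150\right) = - \frac{1900}{7}$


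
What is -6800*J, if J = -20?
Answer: 136000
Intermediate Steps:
-6800*J = -6800*(-20) = 136000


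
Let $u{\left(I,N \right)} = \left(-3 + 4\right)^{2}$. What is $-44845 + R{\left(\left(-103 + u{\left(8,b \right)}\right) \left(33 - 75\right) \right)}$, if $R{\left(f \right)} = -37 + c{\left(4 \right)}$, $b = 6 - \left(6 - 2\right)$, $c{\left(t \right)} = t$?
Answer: $-44878$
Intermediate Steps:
$b = 2$ ($b = 6 - \left(6 - 2\right) = 6 - 4 = 2$)
$u{\left(I,N \right)} = 1$ ($u{\left(I,N \right)} = 1^{2} = 1$)
$R{\left(f \right)} = -33$ ($R{\left(f \right)} = -37 + 4 = -33$)
$-44845 + R{\left(\left(-103 + u{\left(8,b \right)}\right) \left(33 - 75\right) \right)} = -44845 - 33 = -44878$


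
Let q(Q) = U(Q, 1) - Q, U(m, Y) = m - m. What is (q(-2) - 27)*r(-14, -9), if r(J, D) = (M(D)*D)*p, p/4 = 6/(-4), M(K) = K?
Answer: 12150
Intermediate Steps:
p = -6 (p = 4*(6/(-4)) = 4*(6*(-¼)) = 4*(-3/2) = -6)
U(m, Y) = 0
r(J, D) = -6*D² (r(J, D) = (D*D)*(-6) = D²*(-6) = -6*D²)
q(Q) = -Q (q(Q) = 0 - Q = -Q)
(q(-2) - 27)*r(-14, -9) = (-1*(-2) - 27)*(-6*(-9)²) = (2 - 27)*(-6*81) = -25*(-486) = 12150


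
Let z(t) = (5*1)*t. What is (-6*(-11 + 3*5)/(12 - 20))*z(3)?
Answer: 45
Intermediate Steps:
z(t) = 5*t
(-6*(-11 + 3*5)/(12 - 20))*z(3) = (-6*(-11 + 3*5)/(12 - 20))*(5*3) = -6*(-11 + 15)/(-8)*15 = -24*(-1)/8*15 = -6*(-1/2)*15 = 3*15 = 45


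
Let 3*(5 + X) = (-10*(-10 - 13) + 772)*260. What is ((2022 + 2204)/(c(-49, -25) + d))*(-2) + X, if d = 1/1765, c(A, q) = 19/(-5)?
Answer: 298616645/3353 ≈ 89060.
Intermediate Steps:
c(A, q) = -19/5 (c(A, q) = 19*(-1/5) = -19/5)
d = 1/1765 ≈ 0.00056657
X = 86835 (X = -5 + ((-10*(-10 - 13) + 772)*260)/3 = -5 + ((-10*(-23) + 772)*260)/3 = -5 + ((230 + 772)*260)/3 = -5 + (1002*260)/3 = -5 + (1/3)*260520 = -5 + 86840 = 86835)
((2022 + 2204)/(c(-49, -25) + d))*(-2) + X = ((2022 + 2204)/(-19/5 + 1/1765))*(-2) + 86835 = (4226/(-6706/1765))*(-2) + 86835 = (4226*(-1765/6706))*(-2) + 86835 = -3729445/3353*(-2) + 86835 = 7458890/3353 + 86835 = 298616645/3353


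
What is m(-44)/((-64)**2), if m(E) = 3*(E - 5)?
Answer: -147/4096 ≈ -0.035889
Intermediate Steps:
m(E) = -15 + 3*E (m(E) = 3*(-5 + E) = -15 + 3*E)
m(-44)/((-64)**2) = (-15 + 3*(-44))/((-64)**2) = (-15 - 132)/4096 = -147*1/4096 = -147/4096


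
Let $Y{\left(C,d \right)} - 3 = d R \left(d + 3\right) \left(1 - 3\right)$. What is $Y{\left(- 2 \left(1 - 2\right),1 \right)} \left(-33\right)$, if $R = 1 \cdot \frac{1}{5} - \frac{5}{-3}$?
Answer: $\frac{1969}{5} \approx 393.8$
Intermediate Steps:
$R = \frac{28}{15}$ ($R = 1 \cdot \frac{1}{5} - - \frac{5}{3} = \frac{1}{5} + \frac{5}{3} = \frac{28}{15} \approx 1.8667$)
$Y{\left(C,d \right)} = 3 + \frac{28 d \left(-6 - 2 d\right)}{15}$ ($Y{\left(C,d \right)} = 3 + d \frac{28}{15} \left(d + 3\right) \left(1 - 3\right) = 3 + \frac{28 d}{15} \left(3 + d\right) \left(-2\right) = 3 + \frac{28 d}{15} \left(-6 - 2 d\right) = 3 + \frac{28 d \left(-6 - 2 d\right)}{15}$)
$Y{\left(- 2 \left(1 - 2\right),1 \right)} \left(-33\right) = \left(3 - \frac{56}{5} - \frac{56 \cdot 1^{2}}{15}\right) \left(-33\right) = \left(3 - \frac{56}{5} - \frac{56}{15}\right) \left(-33\right) = \left(- \frac{179}{15}\right) \left(-33\right) = \frac{1969}{5}$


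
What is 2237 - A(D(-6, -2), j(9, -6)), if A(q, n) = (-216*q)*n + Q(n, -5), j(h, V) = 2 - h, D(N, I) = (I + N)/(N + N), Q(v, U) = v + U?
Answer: 1241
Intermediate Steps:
Q(v, U) = U + v
D(N, I) = (I + N)/(2*N) (D(N, I) = (I + N)/((2*N)) = (I + N)*(1/(2*N)) = (I + N)/(2*N))
A(q, n) = -5 + n - 216*n*q (A(q, n) = (-216*q)*n + (-5 + n) = -216*n*q + (-5 + n) = -5 + n - 216*n*q)
2237 - A(D(-6, -2), j(9, -6)) = 2237 - (-5 + (2 - 1*9) - 216*(2 - 1*9)*(½)*(-2 - 6)/(-6)) = 2237 - (-5 + (2 - 9) - 216*(2 - 9)*(½)*(-⅙)*(-8)) = 2237 - (-5 - 7 - 216*(-7)*⅔) = 2237 - (-5 - 7 + 1008) = 2237 - 1*996 = 2237 - 996 = 1241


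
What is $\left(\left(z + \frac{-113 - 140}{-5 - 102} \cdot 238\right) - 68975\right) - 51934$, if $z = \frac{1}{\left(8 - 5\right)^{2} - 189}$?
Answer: $- \frac{2317868927}{19260} \approx -1.2035 \cdot 10^{5}$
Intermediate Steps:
$z = - \frac{1}{180}$ ($z = \frac{1}{3^{2} - 189} = \frac{1}{9 - 189} = \frac{1}{-180} = - \frac{1}{180} \approx -0.0055556$)
$\left(\left(z + \frac{-113 - 140}{-5 - 102} \cdot 238\right) - 68975\right) - 51934 = \left(\left(- \frac{1}{180} + \frac{-113 - 140}{-5 - 102} \cdot 238\right) - 68975\right) - 51934 = \left(\left(- \frac{1}{180} + - \frac{253}{-107} \cdot 238\right) - 68975\right) - 51934 = \left(\left(- \frac{1}{180} + \left(-253\right) \left(- \frac{1}{107}\right) 238\right) - 68975\right) - 51934 = \left(\left(- \frac{1}{180} + \frac{253}{107} \cdot 238\right) - 68975\right) - 51934 = \left(\left(- \frac{1}{180} + \frac{60214}{107}\right) - 68975\right) - 51934 = \left(\frac{10838413}{19260} - 68975\right) - 51934 = - \frac{1317620087}{19260} - 51934 = - \frac{2317868927}{19260}$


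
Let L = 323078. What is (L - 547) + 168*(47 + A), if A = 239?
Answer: 370579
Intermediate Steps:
(L - 547) + 168*(47 + A) = (323078 - 547) + 168*(47 + 239) = 322531 + 168*286 = 322531 + 48048 = 370579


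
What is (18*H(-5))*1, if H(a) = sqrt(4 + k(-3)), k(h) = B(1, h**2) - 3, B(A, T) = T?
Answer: 18*sqrt(10) ≈ 56.921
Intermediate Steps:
k(h) = -3 + h**2 (k(h) = h**2 - 3 = -3 + h**2)
H(a) = sqrt(10) (H(a) = sqrt(4 + (-3 + (-3)**2)) = sqrt(4 + (-3 + 9)) = sqrt(4 + 6) = sqrt(10))
(18*H(-5))*1 = (18*sqrt(10))*1 = 18*sqrt(10)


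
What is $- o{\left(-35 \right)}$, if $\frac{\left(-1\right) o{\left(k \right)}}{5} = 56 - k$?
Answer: $455$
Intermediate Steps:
$o{\left(k \right)} = -280 + 5 k$ ($o{\left(k \right)} = - 5 \left(56 - k\right) = -280 + 5 k$)
$- o{\left(-35 \right)} = - (-280 + 5 \left(-35\right)) = - (-280 - 175) = \left(-1\right) \left(-455\right) = 455$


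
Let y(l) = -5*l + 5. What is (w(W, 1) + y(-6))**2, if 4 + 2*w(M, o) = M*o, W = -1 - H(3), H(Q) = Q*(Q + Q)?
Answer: 2209/4 ≈ 552.25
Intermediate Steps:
H(Q) = 2*Q**2 (H(Q) = Q*(2*Q) = 2*Q**2)
y(l) = 5 - 5*l
W = -19 (W = -1 - 2*3**2 = -1 - 2*9 = -1 - 1*18 = -1 - 18 = -19)
w(M, o) = -2 + M*o/2 (w(M, o) = -2 + (M*o)/2 = -2 + M*o/2)
(w(W, 1) + y(-6))**2 = ((-2 + (1/2)*(-19)*1) + (5 - 5*(-6)))**2 = ((-2 - 19/2) + (5 + 30))**2 = (-23/2 + 35)**2 = (47/2)**2 = 2209/4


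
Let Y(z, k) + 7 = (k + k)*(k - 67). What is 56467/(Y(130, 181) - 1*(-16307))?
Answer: 56467/57568 ≈ 0.98088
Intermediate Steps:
Y(z, k) = -7 + 2*k*(-67 + k) (Y(z, k) = -7 + (k + k)*(k - 67) = -7 + (2*k)*(-67 + k) = -7 + 2*k*(-67 + k))
56467/(Y(130, 181) - 1*(-16307)) = 56467/((-7 - 134*181 + 2*181²) - 1*(-16307)) = 56467/((-7 - 24254 + 2*32761) + 16307) = 56467/((-7 - 24254 + 65522) + 16307) = 56467/(41261 + 16307) = 56467/57568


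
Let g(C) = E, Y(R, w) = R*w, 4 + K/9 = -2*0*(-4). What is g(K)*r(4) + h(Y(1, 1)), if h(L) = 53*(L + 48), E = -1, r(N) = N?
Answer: 2593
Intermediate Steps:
K = -36 (K = -36 + 9*(-2*0*(-4)) = -36 + 9*(0*(-4)) = -36 + 9*0 = -36 + 0 = -36)
g(C) = -1
h(L) = 2544 + 53*L (h(L) = 53*(48 + L) = 2544 + 53*L)
g(K)*r(4) + h(Y(1, 1)) = -1*4 + (2544 + 53*(1*1)) = -4 + (2544 + 53*1) = -4 + (2544 + 53) = -4 + 2597 = 2593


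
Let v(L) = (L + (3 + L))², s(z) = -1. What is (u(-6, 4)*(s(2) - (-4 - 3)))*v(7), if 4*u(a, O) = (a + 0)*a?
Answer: 15606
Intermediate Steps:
u(a, O) = a²/4 (u(a, O) = ((a + 0)*a)/4 = (a*a)/4 = a²/4)
v(L) = (3 + 2*L)²
(u(-6, 4)*(s(2) - (-4 - 3)))*v(7) = (((¼)*(-6)²)*(-1 - (-4 - 3)))*(3 + 2*7)² = (((¼)*36)*(-1 - (-7)))*(3 + 14)² = (9*(-1 - 1*(-7)))*17² = (9*(-1 + 7))*289 = (9*6)*289 = 54*289 = 15606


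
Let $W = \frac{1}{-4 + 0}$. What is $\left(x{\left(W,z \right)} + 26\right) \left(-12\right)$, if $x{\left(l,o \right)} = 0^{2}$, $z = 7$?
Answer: $-312$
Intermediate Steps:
$W = - \frac{1}{4}$ ($W = \frac{1}{-4} = - \frac{1}{4} \approx -0.25$)
$x{\left(l,o \right)} = 0$
$\left(x{\left(W,z \right)} + 26\right) \left(-12\right) = \left(0 + 26\right) \left(-12\right) = 26 \left(-12\right) = -312$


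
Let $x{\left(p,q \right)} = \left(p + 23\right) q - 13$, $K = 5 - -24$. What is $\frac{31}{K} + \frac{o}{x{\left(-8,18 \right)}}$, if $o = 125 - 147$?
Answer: $\frac{7329}{7453} \approx 0.98336$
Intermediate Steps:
$K = 29$ ($K = 5 + 24 = 29$)
$x{\left(p,q \right)} = -13 + q \left(23 + p\right)$ ($x{\left(p,q \right)} = \left(23 + p\right) q - 13 = q \left(23 + p\right) - 13 = -13 + q \left(23 + p\right)$)
$o = -22$ ($o = 125 - 147 = -22$)
$\frac{31}{K} + \frac{o}{x{\left(-8,18 \right)}} = \frac{31}{29} - \frac{22}{-13 + 23 \cdot 18 - 144} = 31 \cdot \frac{1}{29} - \frac{22}{-13 + 414 - 144} = \frac{31}{29} - \frac{22}{257} = \frac{7329}{7453}$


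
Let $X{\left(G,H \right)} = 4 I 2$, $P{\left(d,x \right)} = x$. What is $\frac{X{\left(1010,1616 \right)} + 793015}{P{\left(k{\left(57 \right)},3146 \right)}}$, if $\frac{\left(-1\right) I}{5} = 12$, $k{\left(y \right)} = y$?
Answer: $\frac{792535}{3146} \approx 251.92$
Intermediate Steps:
$I = -60$ ($I = \left(-5\right) 12 = -60$)
$X{\left(G,H \right)} = -480$ ($X{\left(G,H \right)} = 4 \left(-60\right) 2 = \left(-240\right) 2 = -480$)
$\frac{X{\left(1010,1616 \right)} + 793015}{P{\left(k{\left(57 \right)},3146 \right)}} = \frac{-480 + 793015}{3146} = 792535 \cdot \frac{1}{3146} = \frac{792535}{3146}$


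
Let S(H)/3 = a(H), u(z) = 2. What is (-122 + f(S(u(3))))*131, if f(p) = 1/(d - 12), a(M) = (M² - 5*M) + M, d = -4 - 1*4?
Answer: -319771/20 ≈ -15989.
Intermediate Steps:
d = -8 (d = -4 - 4 = -8)
a(M) = M² - 4*M
S(H) = 3*H*(-4 + H) (S(H) = 3*(H*(-4 + H)) = 3*H*(-4 + H))
f(p) = -1/20 (f(p) = 1/(-8 - 12) = 1/(-20) = -1/20)
(-122 + f(S(u(3))))*131 = (-122 - 1/20)*131 = -2441/20*131 = -319771/20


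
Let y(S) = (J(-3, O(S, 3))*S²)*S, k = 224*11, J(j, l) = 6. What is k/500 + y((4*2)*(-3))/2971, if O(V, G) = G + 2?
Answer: -8537864/371375 ≈ -22.990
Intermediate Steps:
O(V, G) = 2 + G
k = 2464
y(S) = 6*S³ (y(S) = (6*S²)*S = 6*S³)
k/500 + y((4*2)*(-3))/2971 = 2464/500 + (6*((4*2)*(-3))³)/2971 = 2464*(1/500) + (6*(8*(-3))³)*(1/2971) = 616/125 + (6*(-24)³)*(1/2971) = 616/125 + (6*(-13824))*(1/2971) = 616/125 - 82944*1/2971 = 616/125 - 82944/2971 = -8537864/371375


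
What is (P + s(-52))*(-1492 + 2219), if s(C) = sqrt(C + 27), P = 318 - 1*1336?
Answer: -740086 + 3635*I ≈ -7.4009e+5 + 3635.0*I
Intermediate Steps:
P = -1018 (P = 318 - 1336 = -1018)
s(C) = sqrt(27 + C)
(P + s(-52))*(-1492 + 2219) = (-1018 + sqrt(27 - 52))*(-1492 + 2219) = (-1018 + sqrt(-25))*727 = (-1018 + 5*I)*727 = -740086 + 3635*I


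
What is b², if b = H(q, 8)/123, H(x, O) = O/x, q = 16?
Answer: 1/60516 ≈ 1.6525e-5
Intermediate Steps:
b = 1/246 (b = (8/16)/123 = (8*(1/16))*(1/123) = (½)*(1/123) = 1/246 ≈ 0.0040650)
b² = (1/246)² = 1/60516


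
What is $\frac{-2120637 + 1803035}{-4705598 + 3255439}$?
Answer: $\frac{758}{3461} \approx 0.21901$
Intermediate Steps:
$\frac{-2120637 + 1803035}{-4705598 + 3255439} = - \frac{317602}{-1450159} = \left(-317602\right) \left(- \frac{1}{1450159}\right) = \frac{758}{3461}$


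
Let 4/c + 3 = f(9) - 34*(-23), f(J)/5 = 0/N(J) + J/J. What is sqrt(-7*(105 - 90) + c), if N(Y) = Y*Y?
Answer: I*sqrt(20579)/14 ≈ 10.247*I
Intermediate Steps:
N(Y) = Y**2
f(J) = 5 (f(J) = 5*(0/(J**2) + J/J) = 5*(0/J**2 + 1) = 5*(0 + 1) = 5*1 = 5)
c = 1/196 (c = 4/(-3 + (5 - 34*(-23))) = 4/(-3 + (5 + 782)) = 4/(-3 + 787) = 4/784 = 4*(1/784) = 1/196 ≈ 0.0051020)
sqrt(-7*(105 - 90) + c) = sqrt(-7*(105 - 90) + 1/196) = sqrt(-7*15 + 1/196) = sqrt(-105 + 1/196) = sqrt(-20579/196) = I*sqrt(20579)/14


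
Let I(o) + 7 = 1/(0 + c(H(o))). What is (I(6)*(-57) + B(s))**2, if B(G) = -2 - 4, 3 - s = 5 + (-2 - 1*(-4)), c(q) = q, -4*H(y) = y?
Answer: 185761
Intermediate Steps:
H(y) = -y/4
I(o) = -7 - 4/o (I(o) = -7 + 1/(0 - o/4) = -7 + 1/(-o/4) = -7 - 4/o)
s = -4 (s = 3 - (5 + (-2 - 1*(-4))) = 3 - (5 + (-2 + 4)) = 3 - (5 + 2) = 3 - 1*7 = 3 - 7 = -4)
B(G) = -6
(I(6)*(-57) + B(s))**2 = ((-7 - 4/6)*(-57) - 6)**2 = ((-7 - 4*1/6)*(-57) - 6)**2 = ((-7 - 2/3)*(-57) - 6)**2 = (-23/3*(-57) - 6)**2 = (437 - 6)**2 = 431**2 = 185761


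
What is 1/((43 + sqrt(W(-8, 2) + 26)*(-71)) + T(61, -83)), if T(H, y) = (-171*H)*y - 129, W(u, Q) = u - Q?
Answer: 1/865403 ≈ 1.1555e-6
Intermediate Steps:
T(H, y) = -129 - 171*H*y (T(H, y) = -171*H*y - 129 = -129 - 171*H*y)
1/((43 + sqrt(W(-8, 2) + 26)*(-71)) + T(61, -83)) = 1/((43 + sqrt((-8 - 1*2) + 26)*(-71)) + (-129 - 171*61*(-83))) = 1/((43 + sqrt((-8 - 2) + 26)*(-71)) + (-129 + 865773)) = 1/((43 + sqrt(-10 + 26)*(-71)) + 865644) = 1/((43 + sqrt(16)*(-71)) + 865644) = 1/((43 + 4*(-71)) + 865644) = 1/((43 - 284) + 865644) = 1/(-241 + 865644) = 1/865403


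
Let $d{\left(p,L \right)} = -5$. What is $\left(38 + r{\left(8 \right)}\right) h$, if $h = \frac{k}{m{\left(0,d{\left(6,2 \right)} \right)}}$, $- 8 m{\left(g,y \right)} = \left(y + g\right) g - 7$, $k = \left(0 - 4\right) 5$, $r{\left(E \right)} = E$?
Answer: $- \frac{7360}{7} \approx -1051.4$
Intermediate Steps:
$k = -20$ ($k = \left(-4\right) 5 = -20$)
$m{\left(g,y \right)} = \frac{7}{8} - \frac{g \left(g + y\right)}{8}$ ($m{\left(g,y \right)} = - \frac{\left(y + g\right) g - 7}{8} = - \frac{\left(g + y\right) g - 7}{8} = - \frac{g \left(g + y\right) - 7}{8} = - \frac{-7 + g \left(g + y\right)}{8} = \frac{7}{8} - \frac{g \left(g + y\right)}{8}$)
$h = - \frac{160}{7}$ ($h = - \frac{20}{\frac{7}{8} - \frac{0^{2}}{8} - 0 \left(-5\right)} = - \frac{20}{\frac{7}{8} - 0 + 0} = - \frac{20}{\frac{7}{8} + 0 + 0} = - \frac{20}{\frac{7}{8}} = \left(-20\right) \frac{8}{7} = - \frac{160}{7} \approx -22.857$)
$\left(38 + r{\left(8 \right)}\right) h = \left(38 + 8\right) \left(- \frac{160}{7}\right) = 46 \left(- \frac{160}{7}\right) = - \frac{7360}{7}$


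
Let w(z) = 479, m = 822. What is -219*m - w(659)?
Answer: -180497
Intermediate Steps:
-219*m - w(659) = -219*822 - 1*479 = -180018 - 479 = -180497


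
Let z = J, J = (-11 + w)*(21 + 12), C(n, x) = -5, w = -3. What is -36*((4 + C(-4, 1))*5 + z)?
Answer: 16812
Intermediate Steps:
J = -462 (J = (-11 - 3)*(21 + 12) = -14*33 = -462)
z = -462
-36*((4 + C(-4, 1))*5 + z) = -36*((4 - 5)*5 - 462) = -36*(-1*5 - 462) = -36*(-5 - 462) = -36*(-467) = 16812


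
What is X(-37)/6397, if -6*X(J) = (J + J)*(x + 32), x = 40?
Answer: 888/6397 ≈ 0.13882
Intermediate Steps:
X(J) = -24*J (X(J) = -(J + J)*(40 + 32)/6 = -2*J*72/6 = -24*J)
X(-37)/6397 = -24*(-37)/6397 = 888*(1/6397) = 888/6397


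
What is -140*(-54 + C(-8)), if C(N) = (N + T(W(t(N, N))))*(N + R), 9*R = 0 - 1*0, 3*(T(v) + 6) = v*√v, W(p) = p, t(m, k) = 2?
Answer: -8120 + 2240*√2/3 ≈ -7064.1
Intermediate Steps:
T(v) = -6 + v^(3/2)/3 (T(v) = -6 + (v*√v)/3 = -6 + v^(3/2)/3)
R = 0 (R = (0 - 1*0)/9 = (0 + 0)/9 = (⅑)*0 = 0)
C(N) = N*(-6 + N + 2*√2/3) (C(N) = (N + (-6 + 2^(3/2)/3))*(N + 0) = (N + (-6 + (2*√2)/3))*N = (N + (-6 + 2*√2/3))*N = (-6 + N + 2*√2/3)*N = N*(-6 + N + 2*√2/3))
-140*(-54 + C(-8)) = -140*(-54 + (⅓)*(-8)*(-18 + 2*√2 + 3*(-8))) = -140*(-54 + (⅓)*(-8)*(-18 + 2*√2 - 24)) = -140*(-54 + (⅓)*(-8)*(-42 + 2*√2)) = -140*(-54 + (112 - 16*√2/3)) = -140*(58 - 16*√2/3) = -8120 + 2240*√2/3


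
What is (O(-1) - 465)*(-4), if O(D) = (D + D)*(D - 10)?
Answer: 1772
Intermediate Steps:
O(D) = 2*D*(-10 + D) (O(D) = (2*D)*(-10 + D) = 2*D*(-10 + D))
(O(-1) - 465)*(-4) = (2*(-1)*(-10 - 1) - 465)*(-4) = (2*(-1)*(-11) - 465)*(-4) = (22 - 465)*(-4) = -443*(-4) = 1772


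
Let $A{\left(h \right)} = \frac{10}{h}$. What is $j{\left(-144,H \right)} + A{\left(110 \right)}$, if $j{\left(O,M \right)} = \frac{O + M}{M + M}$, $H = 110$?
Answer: $- \frac{7}{110} \approx -0.063636$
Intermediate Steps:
$j{\left(O,M \right)} = \frac{M + O}{2 M}$
$j{\left(-144,H \right)} + A{\left(110 \right)} = \frac{110 - 144}{2 \cdot 110} + \frac{10}{110} = \frac{1}{2} \cdot \frac{1}{110} \left(-34\right) + 10 \cdot \frac{1}{110} = - \frac{17}{110} + \frac{1}{11} = - \frac{7}{110}$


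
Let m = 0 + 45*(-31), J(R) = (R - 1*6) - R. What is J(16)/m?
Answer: 2/465 ≈ 0.0043011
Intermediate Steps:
J(R) = -6 (J(R) = (R - 6) - R = (-6 + R) - R = -6)
m = -1395 (m = 0 - 1395 = -1395)
J(16)/m = -6/(-1395) = -6*(-1/1395) = 2/465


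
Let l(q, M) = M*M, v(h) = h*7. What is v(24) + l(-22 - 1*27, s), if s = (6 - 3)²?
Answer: 249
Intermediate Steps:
s = 9 (s = 3² = 9)
v(h) = 7*h
l(q, M) = M²
v(24) + l(-22 - 1*27, s) = 7*24 + 9² = 168 + 81 = 249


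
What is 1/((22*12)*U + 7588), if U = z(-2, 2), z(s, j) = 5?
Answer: 1/8908 ≈ 0.00011226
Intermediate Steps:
U = 5
1/((22*12)*U + 7588) = 1/((22*12)*5 + 7588) = 1/(264*5 + 7588) = 1/(1320 + 7588) = 1/8908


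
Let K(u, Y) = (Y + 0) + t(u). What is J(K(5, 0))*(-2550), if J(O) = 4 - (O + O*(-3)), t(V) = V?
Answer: -35700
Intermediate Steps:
K(u, Y) = Y + u (K(u, Y) = (Y + 0) + u = Y + u)
J(O) = 4 + 2*O (J(O) = 4 - (O - 3*O) = 4 - (-2)*O = 4 + 2*O)
J(K(5, 0))*(-2550) = (4 + 2*(0 + 5))*(-2550) = (4 + 2*5)*(-2550) = (4 + 10)*(-2550) = 14*(-2550) = -35700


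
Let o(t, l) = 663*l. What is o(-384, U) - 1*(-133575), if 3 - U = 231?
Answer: -17589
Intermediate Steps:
U = -228 (U = 3 - 1*231 = 3 - 231 = -228)
o(-384, U) - 1*(-133575) = 663*(-228) - 1*(-133575) = -151164 + 133575 = -17589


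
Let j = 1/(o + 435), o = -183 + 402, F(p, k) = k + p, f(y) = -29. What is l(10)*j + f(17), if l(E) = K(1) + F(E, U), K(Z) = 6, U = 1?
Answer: -18949/654 ≈ -28.974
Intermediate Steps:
o = 219
l(E) = 7 + E (l(E) = 6 + (1 + E) = 7 + E)
j = 1/654 (j = 1/(219 + 435) = 1/654 ≈ 0.0015291)
l(10)*j + f(17) = (7 + 10)*(1/654) - 29 = 17*(1/654) - 29 = 17/654 - 29 = -18949/654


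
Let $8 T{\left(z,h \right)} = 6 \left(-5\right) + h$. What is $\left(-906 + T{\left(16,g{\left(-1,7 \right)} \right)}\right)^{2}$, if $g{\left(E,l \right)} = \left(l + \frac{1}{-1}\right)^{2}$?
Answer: $\frac{13111641}{16} \approx 8.1948 \cdot 10^{5}$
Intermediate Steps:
$g{\left(E,l \right)} = \left(-1 + l\right)^{2}$ ($g{\left(E,l \right)} = \left(l - 1\right)^{2} = \left(-1 + l\right)^{2}$)
$T{\left(z,h \right)} = - \frac{15}{4} + \frac{h}{8}$ ($T{\left(z,h \right)} = \frac{6 \left(-5\right) + h}{8} = \frac{-30 + h}{8} = - \frac{15}{4} + \frac{h}{8}$)
$\left(-906 + T{\left(16,g{\left(-1,7 \right)} \right)}\right)^{2} = \left(-906 - \left(\frac{15}{4} - \frac{\left(-1 + 7\right)^{2}}{8}\right)\right)^{2} = \left(-906 - \left(\frac{15}{4} - \frac{6^{2}}{8}\right)\right)^{2} = \left(-906 + \left(- \frac{15}{4} + \frac{1}{8} \cdot 36\right)\right)^{2} = \left(-906 + \left(- \frac{15}{4} + \frac{9}{2}\right)\right)^{2} = \left(-906 + \frac{3}{4}\right)^{2} = \left(- \frac{3621}{4}\right)^{2} = \frac{13111641}{16}$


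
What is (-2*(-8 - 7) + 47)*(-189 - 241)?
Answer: -33110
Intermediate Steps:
(-2*(-8 - 7) + 47)*(-189 - 241) = (-2*(-15) + 47)*(-430) = (30 + 47)*(-430) = 77*(-430) = -33110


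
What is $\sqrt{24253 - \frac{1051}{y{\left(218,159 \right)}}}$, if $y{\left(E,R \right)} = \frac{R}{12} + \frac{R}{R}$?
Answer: $\frac{\sqrt{78558369}}{57} \approx 155.5$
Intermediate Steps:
$y{\left(E,R \right)} = 1 + \frac{R}{12}$ ($y{\left(E,R \right)} = R \frac{1}{12} + 1 = \frac{R}{12} + 1 = 1 + \frac{R}{12}$)
$\sqrt{24253 - \frac{1051}{y{\left(218,159 \right)}}} = \sqrt{24253 - \frac{1051}{1 + \frac{1}{12} \cdot 159}} = \sqrt{24253 - \frac{1051}{1 + \frac{53}{4}}} = \sqrt{24253 - \frac{1051}{\frac{57}{4}}} = \sqrt{24253 - \frac{4204}{57}} = \sqrt{\frac{1378217}{57}} = \frac{\sqrt{78558369}}{57}$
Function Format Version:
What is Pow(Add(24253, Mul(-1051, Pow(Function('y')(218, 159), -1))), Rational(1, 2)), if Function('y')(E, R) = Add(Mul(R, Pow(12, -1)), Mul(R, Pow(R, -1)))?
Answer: Mul(Rational(1, 57), Pow(78558369, Rational(1, 2))) ≈ 155.50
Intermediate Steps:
Function('y')(E, R) = Add(1, Mul(Rational(1, 12), R)) (Function('y')(E, R) = Add(Mul(R, Rational(1, 12)), 1) = Add(Mul(Rational(1, 12), R), 1) = Add(1, Mul(Rational(1, 12), R)))
Pow(Add(24253, Mul(-1051, Pow(Function('y')(218, 159), -1))), Rational(1, 2)) = Pow(Add(24253, Mul(-1051, Pow(Add(1, Mul(Rational(1, 12), 159)), -1))), Rational(1, 2)) = Pow(Add(24253, Mul(-1051, Pow(Add(1, Rational(53, 4)), -1))), Rational(1, 2)) = Pow(Add(24253, Mul(-1051, Pow(Rational(57, 4), -1))), Rational(1, 2)) = Pow(Add(24253, Mul(-1051, Rational(4, 57))), Rational(1, 2)) = Pow(Add(24253, Rational(-4204, 57)), Rational(1, 2)) = Pow(Rational(1378217, 57), Rational(1, 2)) = Mul(Rational(1, 57), Pow(78558369, Rational(1, 2)))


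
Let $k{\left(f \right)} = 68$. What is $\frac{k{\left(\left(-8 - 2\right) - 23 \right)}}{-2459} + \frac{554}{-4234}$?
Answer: $- \frac{825099}{5205703} \approx -0.1585$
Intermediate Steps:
$\frac{k{\left(\left(-8 - 2\right) - 23 \right)}}{-2459} + \frac{554}{-4234} = \frac{68}{-2459} + \frac{554}{-4234} = 68 \left(- \frac{1}{2459}\right) + 554 \left(- \frac{1}{4234}\right) = - \frac{68}{2459} - \frac{277}{2117} = - \frac{825099}{5205703}$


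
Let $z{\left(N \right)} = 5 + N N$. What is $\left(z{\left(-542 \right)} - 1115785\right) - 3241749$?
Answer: $-4063765$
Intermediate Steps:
$z{\left(N \right)} = 5 + N^{2}$
$\left(z{\left(-542 \right)} - 1115785\right) - 3241749 = \left(\left(5 + \left(-542\right)^{2}\right) - 1115785\right) - 3241749 = \left(\left(5 + 293764\right) - 1115785\right) - 3241749 = \left(293769 - 1115785\right) - 3241749 = -822016 - 3241749 = -4063765$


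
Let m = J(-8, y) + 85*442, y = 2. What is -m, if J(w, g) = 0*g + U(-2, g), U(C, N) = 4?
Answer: -37574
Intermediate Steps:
J(w, g) = 4 (J(w, g) = 0*g + 4 = 0 + 4 = 4)
m = 37574 (m = 4 + 85*442 = 4 + 37570 = 37574)
-m = -1*37574 = -37574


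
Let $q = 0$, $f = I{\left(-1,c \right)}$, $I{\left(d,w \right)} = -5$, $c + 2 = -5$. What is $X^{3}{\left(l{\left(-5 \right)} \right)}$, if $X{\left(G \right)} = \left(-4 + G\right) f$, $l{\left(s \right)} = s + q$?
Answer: $91125$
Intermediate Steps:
$c = -7$ ($c = -2 - 5 = -7$)
$f = -5$
$l{\left(s \right)} = s$ ($l{\left(s \right)} = s + 0 = s$)
$X{\left(G \right)} = 20 - 5 G$ ($X{\left(G \right)} = \left(-4 + G\right) \left(-5\right) = 20 - 5 G$)
$X^{3}{\left(l{\left(-5 \right)} \right)} = \left(20 - -25\right)^{3} = \left(20 + 25\right)^{3} = 45^{3} = 91125$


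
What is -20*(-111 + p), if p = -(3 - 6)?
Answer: 2160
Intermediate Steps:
p = 3 (p = -1*(-3) = 3)
-20*(-111 + p) = -20*(-111 + 3) = -20*(-108) = 2160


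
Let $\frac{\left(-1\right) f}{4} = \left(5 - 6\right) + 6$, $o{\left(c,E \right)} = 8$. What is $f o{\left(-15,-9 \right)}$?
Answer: $-160$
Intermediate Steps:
$f = -20$ ($f = - 4 \left(\left(5 - 6\right) + 6\right) = - 4 \left(-1 + 6\right) = \left(-4\right) 5 = -20$)
$f o{\left(-15,-9 \right)} = \left(-20\right) 8 = -160$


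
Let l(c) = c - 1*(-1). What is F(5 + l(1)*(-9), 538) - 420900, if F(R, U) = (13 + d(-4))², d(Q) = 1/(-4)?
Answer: -6731799/16 ≈ -4.2074e+5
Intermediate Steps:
l(c) = 1 + c (l(c) = c + 1 = 1 + c)
d(Q) = -¼ (d(Q) = 1*(-¼) = -¼)
F(R, U) = 2601/16 (F(R, U) = (13 - ¼)² = (51/4)² = 2601/16)
F(5 + l(1)*(-9), 538) - 420900 = 2601/16 - 420900 = -6731799/16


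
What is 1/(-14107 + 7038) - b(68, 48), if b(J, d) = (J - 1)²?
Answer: -31732742/7069 ≈ -4489.0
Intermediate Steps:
b(J, d) = (-1 + J)²
1/(-14107 + 7038) - b(68, 48) = 1/(-14107 + 7038) - (-1 + 68)² = 1/(-7069) - 1*67² = -1/7069 - 1*4489 = -1/7069 - 4489 = -31732742/7069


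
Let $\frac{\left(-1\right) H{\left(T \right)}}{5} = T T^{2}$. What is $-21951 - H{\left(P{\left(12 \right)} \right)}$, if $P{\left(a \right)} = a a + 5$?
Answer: $16517794$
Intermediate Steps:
$P{\left(a \right)} = 5 + a^{2}$ ($P{\left(a \right)} = a^{2} + 5 = 5 + a^{2}$)
$H{\left(T \right)} = - 5 T^{3}$ ($H{\left(T \right)} = - 5 T T^{2} = - 5 T^{3}$)
$-21951 - H{\left(P{\left(12 \right)} \right)} = -21951 - - 5 \left(5 + 12^{2}\right)^{3} = -21951 - - 5 \left(5 + 144\right)^{3} = -21951 - - 5 \cdot 149^{3} = -21951 - \left(-5\right) 3307949 = -21951 - -16539745 = -21951 + 16539745 = 16517794$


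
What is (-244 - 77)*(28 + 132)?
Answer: -51360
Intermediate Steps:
(-244 - 77)*(28 + 132) = -321*160 = -51360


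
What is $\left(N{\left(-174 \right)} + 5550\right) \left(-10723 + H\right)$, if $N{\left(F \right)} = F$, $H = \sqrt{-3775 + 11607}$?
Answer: $-57646848 + 10752 \sqrt{1958} \approx -5.7171 \cdot 10^{7}$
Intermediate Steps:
$H = 2 \sqrt{1958}$ ($H = \sqrt{7832} = 2 \sqrt{1958} \approx 88.499$)
$\left(N{\left(-174 \right)} + 5550\right) \left(-10723 + H\right) = \left(-174 + 5550\right) \left(-10723 + 2 \sqrt{1958}\right) = 5376 \left(-10723 + 2 \sqrt{1958}\right) = -57646848 + 10752 \sqrt{1958}$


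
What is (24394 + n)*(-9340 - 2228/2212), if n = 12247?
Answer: -189271906857/553 ≈ -3.4226e+8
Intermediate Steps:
(24394 + n)*(-9340 - 2228/2212) = (24394 + 12247)*(-9340 - 2228/2212) = 36641*(-9340 - 2228*1/2212) = 36641*(-9340 - 557/553) = 36641*(-5165577/553) = -189271906857/553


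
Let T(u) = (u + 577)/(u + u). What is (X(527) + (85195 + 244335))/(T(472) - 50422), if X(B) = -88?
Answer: -103664416/15865773 ≈ -6.5338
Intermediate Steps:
T(u) = (577 + u)/(2*u) (T(u) = (577 + u)/((2*u)) = (577 + u)*(1/(2*u)) = (577 + u)/(2*u))
(X(527) + (85195 + 244335))/(T(472) - 50422) = (-88 + (85195 + 244335))/((½)*(577 + 472)/472 - 50422) = (-88 + 329530)/((½)*(1/472)*1049 - 50422) = 329442/(1049/944 - 50422) = 329442/(-47597319/944) = 329442*(-944/47597319) = -103664416/15865773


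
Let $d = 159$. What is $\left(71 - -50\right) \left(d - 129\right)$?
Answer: $3630$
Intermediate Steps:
$\left(71 - -50\right) \left(d - 129\right) = \left(71 - -50\right) \left(159 - 129\right) = \left(71 + 50\right) 30 = 121 \cdot 30 = 3630$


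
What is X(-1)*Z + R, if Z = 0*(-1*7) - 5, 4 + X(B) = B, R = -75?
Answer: -50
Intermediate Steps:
X(B) = -4 + B
Z = -5 (Z = 0*(-7) - 5 = 0 - 5 = -5)
X(-1)*Z + R = (-4 - 1)*(-5) - 75 = -5*(-5) - 75 = 25 - 75 = -50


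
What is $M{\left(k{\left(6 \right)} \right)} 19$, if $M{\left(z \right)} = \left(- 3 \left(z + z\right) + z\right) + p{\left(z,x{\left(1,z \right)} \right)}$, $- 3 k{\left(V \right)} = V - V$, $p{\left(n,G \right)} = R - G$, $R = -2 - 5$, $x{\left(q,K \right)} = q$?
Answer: $-152$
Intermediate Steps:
$R = -7$
$p{\left(n,G \right)} = -7 - G$
$k{\left(V \right)} = 0$ ($k{\left(V \right)} = - \frac{V - V}{3} = \left(- \frac{1}{3}\right) 0 = 0$)
$M{\left(z \right)} = -8 - 5 z$ ($M{\left(z \right)} = \left(- 3 \left(z + z\right) + z\right) - 8 = \left(- 3 \cdot 2 z + z\right) - 8 = \left(- 6 z + z\right) - 8 = - 5 z - 8 = -8 - 5 z$)
$M{\left(k{\left(6 \right)} \right)} 19 = \left(-8 - 0\right) 19 = \left(-8 + 0\right) 19 = \left(-8\right) 19 = -152$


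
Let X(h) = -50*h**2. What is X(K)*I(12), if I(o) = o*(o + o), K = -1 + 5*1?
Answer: -230400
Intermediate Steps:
K = 4 (K = -1 + 5 = 4)
I(o) = 2*o**2 (I(o) = o*(2*o) = 2*o**2)
X(K)*I(12) = (-50*4**2)*(2*12**2) = (-50*16)*(2*144) = -800*288 = -230400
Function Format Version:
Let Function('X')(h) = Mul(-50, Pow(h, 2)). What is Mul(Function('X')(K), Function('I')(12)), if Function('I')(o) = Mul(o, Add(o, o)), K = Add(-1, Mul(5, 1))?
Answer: -230400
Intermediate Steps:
K = 4 (K = Add(-1, 5) = 4)
Function('I')(o) = Mul(2, Pow(o, 2)) (Function('I')(o) = Mul(o, Mul(2, o)) = Mul(2, Pow(o, 2)))
Mul(Function('X')(K), Function('I')(12)) = Mul(Mul(-50, Pow(4, 2)), Mul(2, Pow(12, 2))) = Mul(Mul(-50, 16), Mul(2, 144)) = Mul(-800, 288) = -230400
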